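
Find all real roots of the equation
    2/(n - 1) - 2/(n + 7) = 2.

n = -7.899 or n = 1.899

Multiply both sides by (n - 1)(n + 7):
2(n + 7) - 2(n - 1) = 2(n - 1)(n + 7).
Expand and collect terms: 2n² + 12n - 30 = 0.
By the quadratic formula, n = (-12 ± √384) / 4, so n ≈ 1.899 or n ≈ -7.899.
Neither value makes a denominator zero (n ≠ 1, n ≠ -7), so both are valid.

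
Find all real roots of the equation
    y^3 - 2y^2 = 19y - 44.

Rearrange: y^3 - 2y^2 - 19y + 44 = 0.
Possible rational roots are divisors of 44. Testing y = 4 gives 0, so (y - 4) is a factor.
Divide: y^3 - 2y^2 - 19y + 44 = (y - 4)(y^2 + 2y - 11).
Apply the quadratic formula to y^2 + 2y - 11 = 0: y = (-2 +/- sqrt(48))/2, i.e. y ~= 2.4641 or y ~= -4.4641.

y = -4.4641 or y = 2.4641 or y = 4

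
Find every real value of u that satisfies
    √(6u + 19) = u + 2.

u = 5

Square both sides: 6u + 19 = (u + 2)².
Expand and rearrange: u² - 2u - 15 = 0.
Solving gives u = 5 or u = -3.
Check each candidate in the original equation:
  u = 5: √(49) = 7, while u + 2 = 7 — valid.
  u = -3: √(1) = 1, while u + 2 = -1 — extraneous.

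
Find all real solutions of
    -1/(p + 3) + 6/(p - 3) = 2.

Multiply both sides by (p + 3)(p - 3):
-(p - 3) + 6(p + 3) = 2(p + 3)(p - 3).
Expand and collect terms: 2p² - 5p - 39 = 0.
By the quadratic formula, p = (5 ± √337) / 4, so p ≈ 5.8394 or p ≈ -3.3394.
Neither value makes a denominator zero (p ≠ -3, p ≠ 3), so both are valid.

p = -3.3394 or p = 5.8394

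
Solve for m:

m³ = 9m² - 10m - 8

Rearrange: m³ - 9m² + 10m + 8 = 0.
Possible rational roots are divisors of 8. Testing m = 2 gives 0, so (m - 2) is a factor.
Divide: m³ - 9m² + 10m + 8 = (m - 2)(m² - 7m - 4).
Apply the quadratic formula to m² - 7m - 4 = 0: m = (7 ± √65)/2, i.e. m ≈ 7.5311 or m ≈ -0.5311.

m = -0.5311 or m = 2 or m = 7.5311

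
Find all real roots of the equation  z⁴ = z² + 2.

z = -1.4142 or z = 1.4142

Let u = z². The equation becomes u² - u - 2 = 0.
Factor: (u + 1)(u - 2) = 0, so u = -1 or u = 2.
z² = -1 < 0 has no real solution.
z² = 2 gives z = ±√(2) ≈ ±1.4142.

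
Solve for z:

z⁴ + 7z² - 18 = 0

z = -1.4142 or z = 1.4142

Let u = z². The equation becomes u² + 7u - 18 = 0.
Factor: (u + 9)(u - 2) = 0, so u = -9 or u = 2.
z² = -9 < 0 has no real solution.
z² = 2 gives z = ±√(2) ≈ ±1.4142.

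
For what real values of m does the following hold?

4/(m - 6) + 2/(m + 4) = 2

Multiply both sides by (m - 6)(m + 4):
4(m + 4) + 2(m - 6) = 2(m - 6)(m + 4).
Expand and collect terms: 2m^2 - 10m - 52 = 0.
By the quadratic formula, m = (10 +/- sqrt(516)) / 4, so m ~= 8.1789 or m ~= -3.1789.
Neither value makes a denominator zero (m != 6, m != -4), so both are valid.

m = -3.1789 or m = 8.1789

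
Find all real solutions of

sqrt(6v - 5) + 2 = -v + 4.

Isolate the radical: sqrt(6v - 5) = -v + 2.
Square both sides: 6v - 5 = (-v + 2)^2.
Expand and rearrange: v^2 - 10v + 9 = 0.
Solving gives v = 9 or v = 1.
Check each candidate in the original equation:
  v = 9: sqrt(49) = 7, while -v + 2 = -7 — extraneous.
  v = 1: sqrt(1) = 1, while -v + 2 = 1 — valid.

v = 1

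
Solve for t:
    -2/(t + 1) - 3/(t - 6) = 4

Multiply both sides by (t + 1)(t - 6):
-2(t - 6) - 3(t + 1) = 4(t + 1)(t - 6).
Expand and collect terms: 4t² - 15t - 33 = 0.
By the quadratic formula, t = (15 ± √753) / 8, so t ≈ 5.3051 or t ≈ -1.5551.
Neither value makes a denominator zero (t ≠ -1, t ≠ 6), so both are valid.

t = -1.5551 or t = 5.3051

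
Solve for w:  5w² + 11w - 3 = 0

Discriminant: (11)² − 4·5·(-3) = 181.
Quadratic formula: w = (-11 ± √181) / 10.
So w = -11/10 + √(181)/10 ≈ 0.2454 or w = -√(181)/10 - 11/10 ≈ -2.4454.

w = -2.4454 or w = 0.2454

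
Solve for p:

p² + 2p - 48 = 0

p = -8 or p = 6

Factor: (p - 6)(p + 8) = 0.
So p = 6 or p = -8.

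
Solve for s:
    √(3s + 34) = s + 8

Square both sides: 3s + 34 = (s + 8)².
Expand and rearrange: s² + 13s + 30 = 0.
Solving gives s = -3 or s = -10.
Check each candidate in the original equation:
  s = -3: √(25) = 5, while s + 8 = 5 — valid.
  s = -10: √(4) = 2, while s + 8 = -2 — extraneous.

s = -3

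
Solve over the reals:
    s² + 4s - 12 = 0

Factor: (s - 2)(s + 6) = 0.
So s = 2 or s = -6.

s = -6 or s = 2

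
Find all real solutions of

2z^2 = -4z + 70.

z = -7 or z = 5

Bring every term to one side: 2z^2 + 4z - 70 = 0.
Factor: 2(z - 5)(z + 7) = 0.
So z = 5 or z = -7.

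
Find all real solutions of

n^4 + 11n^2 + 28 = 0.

Let u = n^2. The equation becomes u^2 + 11u + 28 = 0.
Factor: (u + 4)(u + 7) = 0, so u = -4 or u = -7.
n^2 = -4 < 0 has no real solution.
n^2 = -7 < 0 has no real solution.

No real solutions.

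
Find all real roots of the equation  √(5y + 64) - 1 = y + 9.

Isolate the radical: √(5y + 64) = y + 10.
Square both sides: 5y + 64 = (y + 10)².
Expand and rearrange: y² + 15y + 36 = 0.
Solving gives y = -3 or y = -12.
Check each candidate in the original equation:
  y = -3: √(49) = 7, while y + 10 = 7 — valid.
  y = -12: √(4) = 2, while y + 10 = -2 — extraneous.

y = -3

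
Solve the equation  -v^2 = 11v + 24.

Bring every term to one side: -v^2 - 11v - 24 = 0.
Factor: -1(v + 8)(v + 3) = 0.
So v = -8 or v = -3.

v = -8 or v = -3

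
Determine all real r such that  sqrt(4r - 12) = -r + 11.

Square both sides: 4r - 12 = (-r + 11)^2.
Expand and rearrange: r^2 - 26r + 133 = 0.
Solving gives r = 19 or r = 7.
Check each candidate in the original equation:
  r = 19: sqrt(64) = 8, while -r + 11 = -8 — extraneous.
  r = 7: sqrt(16) = 4, while -r + 11 = 4 — valid.

r = 7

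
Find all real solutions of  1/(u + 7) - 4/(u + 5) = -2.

Multiply both sides by (u + 7)(u + 5):
(u + 5) - 4(u + 7) = -2(u + 7)(u + 5).
Expand and collect terms: -2u^2 - 21u - 47 = 0.
By the quadratic formula, u = (21 +/- sqrt(65)) / -4, so u ~= -7.2656 or u ~= -3.2344.
Neither value makes a denominator zero (u != -7, u != -5), so both are valid.

u = -7.2656 or u = -3.2344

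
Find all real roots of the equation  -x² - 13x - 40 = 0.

x = -8 or x = -5

Factor: -1(x + 8)(x + 5) = 0.
So x = -8 or x = -5.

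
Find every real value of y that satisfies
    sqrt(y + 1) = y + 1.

Square both sides: y + 1 = (y + 1)^2.
Expand and rearrange: y^2 + y = 0.
Solving gives y = 0 or y = -1.
Check each candidate in the original equation:
  y = 0: sqrt(1) = 1, while y + 1 = 1 — valid.
  y = -1: sqrt(0) = 0, while y + 1 = 0 — valid.

y = -1 or y = 0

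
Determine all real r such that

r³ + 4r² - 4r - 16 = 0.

r = -4 or r = -2 or r = 2

Possible rational roots are divisors of -16. Testing r = -4 gives 0, so (r + 4) is a factor.
Divide: r³ + 4r² - 4r - 16 = (r + 4)(r² - 4).
Factor the quadratic: r = 2 or r = -2.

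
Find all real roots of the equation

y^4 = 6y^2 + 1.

Let u = y^2. The equation becomes u^2 - 6u - 1 = 0.
By the quadratic formula, u = 3 + sqrt(10) or u = 3 - sqrt(10).
y^2 = 3 + sqrt(10) gives y = +/-sqrt(3 + sqrt(10)) ~= +/-2.4824.
y^2 = 3 - sqrt(10) < 0 has no real solution.

y = -2.4824 or y = 2.4824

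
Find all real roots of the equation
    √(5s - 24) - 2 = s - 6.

Isolate the radical: √(5s - 24) = s - 4.
Square both sides: 5s - 24 = (s - 4)².
Expand and rearrange: s² - 13s + 40 = 0.
Solving gives s = 8 or s = 5.
Check each candidate in the original equation:
  s = 8: √(16) = 4, while s - 4 = 4 — valid.
  s = 5: √(1) = 1, while s - 4 = 1 — valid.

s = 5 or s = 8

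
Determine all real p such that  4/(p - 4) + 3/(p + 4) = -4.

p = -4.8456 or p = 3.0956

Multiply both sides by (p - 4)(p + 4):
4(p + 4) + 3(p - 4) = -4(p - 4)(p + 4).
Expand and collect terms: -4p² - 7p + 60 = 0.
By the quadratic formula, p = (7 ± √1009) / -8, so p ≈ -4.8456 or p ≈ 3.0956.
Neither value makes a denominator zero (p ≠ 4, p ≠ -4), so both are valid.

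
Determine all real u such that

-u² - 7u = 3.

u = -6.5414 or u = -0.4586

Rearrange to standard form: -u² - 7u - 3 = 0.
Discriminant: (-7)² − 4·(-1)·(-3) = 37.
Quadratic formula: u = (7 ± √37) / (-2).
So u = -7/2 - √(37)/2 ≈ -6.5414 or u = -7/2 + √(37)/2 ≈ -0.4586.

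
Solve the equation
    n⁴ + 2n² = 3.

Let u = n². The equation becomes u² + 2u - 3 = 0.
Factor: (u - 1)(u + 3) = 0, so u = 1 or u = -3.
n² = 1 gives n = ±1.
n² = -3 < 0 has no real solution.

n = -1 or n = 1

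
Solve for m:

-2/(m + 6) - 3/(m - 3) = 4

Multiply both sides by (m + 6)(m - 3):
-2(m - 3) - 3(m + 6) = 4(m + 6)(m - 3).
Expand and collect terms: 4m^2 + 17m - 60 = 0.
By the quadratic formula, m = (-17 +/- sqrt(1249)) / 8, so m ~= 2.2926 or m ~= -6.5426.
Neither value makes a denominator zero (m != -6, m != 3), so both are valid.

m = -6.5426 or m = 2.2926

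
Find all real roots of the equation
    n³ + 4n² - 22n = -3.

Rearrange: n³ + 4n² - 22n + 3 = 0.
Possible rational roots are divisors of 3. Testing n = 3 gives 0, so (n - 3) is a factor.
Divide: n³ + 4n² - 22n + 3 = (n - 3)(n² + 7n - 1).
Apply the quadratic formula to n² + 7n - 1 = 0: n = (-7 ± √53)/2, i.e. n ≈ 0.1401 or n ≈ -7.1401.

n = -7.1401 or n = 0.1401 or n = 3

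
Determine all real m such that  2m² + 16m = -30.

m = -5 or m = -3

Bring every term to one side: 2m² + 16m + 30 = 0.
Factor: 2(m + 5)(m + 3) = 0.
So m = -5 or m = -3.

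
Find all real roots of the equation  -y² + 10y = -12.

y = -1.0828 or y = 11.0828

Rearrange to standard form: -y² + 10y + 12 = 0.
Discriminant: (10)² − 4·(-1)·12 = 148.
Quadratic formula: y = (-10 ± √148) / (-2).
So y = 5 - √(37) ≈ -1.0828 or y = 5 + √(37) ≈ 11.0828.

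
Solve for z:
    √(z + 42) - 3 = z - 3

Isolate the radical: √(z + 42) = z.
Square both sides: z + 42 = (z)².
Expand and rearrange: z² - z - 42 = 0.
Solving gives z = 7 or z = -6.
Check each candidate in the original equation:
  z = 7: √(49) = 7, while z = 7 — valid.
  z = -6: √(36) = 6, while z = -6 — extraneous.

z = 7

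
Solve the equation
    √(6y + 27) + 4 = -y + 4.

Isolate the radical: √(6y + 27) = -y.
Square both sides: 6y + 27 = (-y)².
Expand and rearrange: y² - 6y - 27 = 0.
Solving gives y = 9 or y = -3.
Check each candidate in the original equation:
  y = 9: √(81) = 9, while -y = -9 — extraneous.
  y = -3: √(9) = 3, while -y = 3 — valid.

y = -3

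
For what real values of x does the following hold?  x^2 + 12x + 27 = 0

Factor: (x + 9)(x + 3) = 0.
So x = -9 or x = -3.

x = -9 or x = -3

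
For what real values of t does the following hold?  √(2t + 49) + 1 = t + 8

t = 0

Isolate the radical: √(2t + 49) = t + 7.
Square both sides: 2t + 49 = (t + 7)².
Expand and rearrange: t² + 12t = 0.
Solving gives t = 0 or t = -12.
Check each candidate in the original equation:
  t = 0: √(49) = 7, while t + 7 = 7 — valid.
  t = -12: √(25) = 5, while t + 7 = -5 — extraneous.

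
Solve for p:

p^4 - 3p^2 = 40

p = -2.8284 or p = 2.8284

Let u = p^2. The equation becomes u^2 - 3u - 40 = 0.
Factor: (u + 5)(u - 8) = 0, so u = -5 or u = 8.
p^2 = -5 < 0 has no real solution.
p^2 = 8 gives p = +/-2*sqrt(2) ~= +/-2.8284.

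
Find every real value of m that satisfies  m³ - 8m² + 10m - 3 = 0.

Possible rational roots are divisors of -3. Testing m = 1 gives 0, so (m - 1) is a factor.
Divide: m³ - 8m² + 10m - 3 = (m - 1)(m² - 7m + 3).
Apply the quadratic formula to m² - 7m + 3 = 0: m = (7 ± √37)/2, i.e. m ≈ 6.5414 or m ≈ 0.4586.

m = 0.4586 or m = 1 or m = 6.5414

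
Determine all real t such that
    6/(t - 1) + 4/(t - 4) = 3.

t = 2.1597 or t = 6.1736

Multiply both sides by (t - 1)(t - 4):
6(t - 4) + 4(t - 1) = 3(t - 1)(t - 4).
Expand and collect terms: 3t² - 25t + 40 = 0.
By the quadratic formula, t = (25 ± √145) / 6, so t ≈ 6.1736 or t ≈ 2.1597.
Neither value makes a denominator zero (t ≠ 1, t ≠ 4), so both are valid.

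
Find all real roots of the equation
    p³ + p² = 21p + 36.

Rearrange: p³ + p² - 21p - 36 = 0.
Possible rational roots are divisors of -36. Testing p = -4 gives 0, so (p + 4) is a factor.
Divide: p³ + p² - 21p - 36 = (p + 4)(p² - 3p - 9).
Apply the quadratic formula to p² - 3p - 9 = 0: p = (3 ± √45)/2, i.e. p ≈ 4.8541 or p ≈ -1.8541.

p = -4 or p = -1.8541 or p = 4.8541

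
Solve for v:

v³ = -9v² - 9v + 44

v = -6.6533 or v = -4 or v = 1.6533

Rearrange: v³ + 9v² + 9v - 44 = 0.
Possible rational roots are divisors of -44. Testing v = -4 gives 0, so (v + 4) is a factor.
Divide: v³ + 9v² + 9v - 44 = (v + 4)(v² + 5v - 11).
Apply the quadratic formula to v² + 5v - 11 = 0: v = (-5 ± √69)/2, i.e. v ≈ 1.6533 or v ≈ -6.6533.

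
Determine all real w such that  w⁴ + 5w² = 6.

Let u = w². The equation becomes u² + 5u - 6 = 0.
Factor: (u + 6)(u - 1) = 0, so u = -6 or u = 1.
w² = -6 < 0 has no real solution.
w² = 1 gives w = ±1.

w = -1 or w = 1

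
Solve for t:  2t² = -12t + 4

Rearrange to standard form: 2t² + 12t - 4 = 0.
Discriminant: (12)² − 4·2·(-4) = 176.
Quadratic formula: t = (-12 ± √176) / 4.
So t = -3 + √(11) ≈ 0.3166 or t = -√(11) - 3 ≈ -6.3166.

t = -6.3166 or t = 0.3166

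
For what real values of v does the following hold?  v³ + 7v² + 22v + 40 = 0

v = -4

Possible rational roots are divisors of 40. Testing v = -4 gives 0, so (v + 4) is a factor.
Divide: v³ + 7v² + 22v + 40 = (v + 4)(v² + 3v + 10).
The quadratic v² + 3v + 10 has discriminant -31 < 0, so no further real roots.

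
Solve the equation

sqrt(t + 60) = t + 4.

t = 4

Square both sides: t + 60 = (t + 4)^2.
Expand and rearrange: t^2 + 7t - 44 = 0.
Solving gives t = 4 or t = -11.
Check each candidate in the original equation:
  t = 4: sqrt(64) = 8, while t + 4 = 8 — valid.
  t = -11: sqrt(49) = 7, while t + 4 = -7 — extraneous.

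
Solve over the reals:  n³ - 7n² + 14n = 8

Rearrange: n³ - 7n² + 14n - 8 = 0.
Possible rational roots are divisors of -8. Testing n = 1 gives 0, so (n - 1) is a factor.
Divide: n³ - 7n² + 14n - 8 = (n - 1)(n² - 6n + 8).
Factor the quadratic: n = 4 or n = 2.

n = 1 or n = 2 or n = 4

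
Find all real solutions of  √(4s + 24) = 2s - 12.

Square both sides: 4s + 24 = (2s - 12)².
Expand and rearrange: 4s² - 52s + 120 = 0.
Solving gives s = 10 or s = 3.
Check each candidate in the original equation:
  s = 10: √(64) = 8, while 2s - 12 = 8 — valid.
  s = 3: √(36) = 6, while 2s - 12 = -6 — extraneous.

s = 10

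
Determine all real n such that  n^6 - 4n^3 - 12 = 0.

n = -1.2599 or n = 1.8171

Let u = n^3. The equation becomes u^2 - 4u - 12 = 0.
Factor: (u + 2)(u - 6) = 0, so u = -2 or u = 6.
n^3 = -2 gives n = -(2)^(1/3) ~= -1.2599.
n^3 = 6 gives n = (6)^(1/3) ~= 1.8171.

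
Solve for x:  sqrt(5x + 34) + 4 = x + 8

Isolate the radical: sqrt(5x + 34) = x + 4.
Square both sides: 5x + 34 = (x + 4)^2.
Expand and rearrange: x^2 + 3x - 18 = 0.
Solving gives x = 3 or x = -6.
Check each candidate in the original equation:
  x = 3: sqrt(49) = 7, while x + 4 = 7 — valid.
  x = -6: sqrt(4) = 2, while x + 4 = -2 — extraneous.

x = 3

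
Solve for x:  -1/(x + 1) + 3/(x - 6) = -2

Multiply both sides by (x + 1)(x - 6):
-(x - 6) + 3(x + 1) = -2(x + 1)(x - 6).
Expand and collect terms: -2x^2 + 8x + 3 = 0.
By the quadratic formula, x = (-8 +/- sqrt(88)) / -4, so x ~= -0.3452 or x ~= 4.3452.
Neither value makes a denominator zero (x != -1, x != 6), so both are valid.

x = -0.3452 or x = 4.3452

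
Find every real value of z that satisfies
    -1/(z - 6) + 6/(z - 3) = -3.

z = 1.1281 or z = 6.2053

Multiply both sides by (z - 6)(z - 3):
-(z - 3) + 6(z - 6) = -3(z - 6)(z - 3).
Expand and collect terms: -3z² + 22z - 21 = 0.
By the quadratic formula, z = (-22 ± √232) / -6, so z ≈ 1.1281 or z ≈ 6.2053.
Neither value makes a denominator zero (z ≠ 6, z ≠ 3), so both are valid.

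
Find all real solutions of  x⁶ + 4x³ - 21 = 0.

x = -1.9129 or x = 1.4422

Let u = x³. The equation becomes u² + 4u - 21 = 0.
Factor: (u + 7)(u - 3) = 0, so u = -7 or u = 3.
x³ = -7 gives x = -∛(7) ≈ -1.9129.
x³ = 3 gives x = ∛(3) ≈ 1.4422.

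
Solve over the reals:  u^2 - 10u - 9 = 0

u = -0.831 or u = 10.831

Discriminant: (-10)^2 - 4*1*(-9) = 136.
Quadratic formula: u = (10 +/- sqrt(136)) / 2.
So u = 5 + sqrt(34) ~= 10.831 or u = 5 - sqrt(34) ~= -0.831.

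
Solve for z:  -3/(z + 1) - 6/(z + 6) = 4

z = -7.6894 or z = -1.5606

Multiply both sides by (z + 1)(z + 6):
-3(z + 6) - 6(z + 1) = 4(z + 1)(z + 6).
Expand and collect terms: 4z^2 + 37z + 48 = 0.
By the quadratic formula, z = (-37 +/- sqrt(601)) / 8, so z ~= -1.5606 or z ~= -7.6894.
Neither value makes a denominator zero (z != -1, z != -6), so both are valid.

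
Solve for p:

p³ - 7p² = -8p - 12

Rearrange: p³ - 7p² + 8p + 12 = 0.
Possible rational roots are divisors of 12. Testing p = 3 gives 0, so (p - 3) is a factor.
Divide: p³ - 7p² + 8p + 12 = (p - 3)(p² - 4p - 4).
Apply the quadratic formula to p² - 4p - 4 = 0: p = (4 ± √32)/2, i.e. p ≈ 4.8284 or p ≈ -0.8284.

p = -0.8284 or p = 3 or p = 4.8284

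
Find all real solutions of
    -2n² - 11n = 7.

Rearrange to standard form: -2n² - 11n - 7 = 0.
Discriminant: (-11)² − 4·(-2)·(-7) = 65.
Quadratic formula: n = (11 ± √65) / (-4).
So n = -11/4 - √(65)/4 ≈ -4.7656 or n = -11/4 + √(65)/4 ≈ -0.7344.

n = -4.7656 or n = -0.7344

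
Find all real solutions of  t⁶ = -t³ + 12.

Let u = t³. The equation becomes u² + u - 12 = 0.
Factor: (u - 3)(u + 4) = 0, so u = 3 or u = -4.
t³ = 3 gives t = ∛(3) ≈ 1.4422.
t³ = -4 gives t = -∛(4) ≈ -1.5874.

t = -1.5874 or t = 1.4422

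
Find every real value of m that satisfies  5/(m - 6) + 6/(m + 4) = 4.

m = -2.6887 or m = 7.4387

Multiply both sides by (m - 6)(m + 4):
5(m + 4) + 6(m - 6) = 4(m - 6)(m + 4).
Expand and collect terms: 4m^2 - 19m - 80 = 0.
By the quadratic formula, m = (19 +/- sqrt(1641)) / 8, so m ~= 7.4387 or m ~= -2.6887.
Neither value makes a denominator zero (m != 6, m != -4), so both are valid.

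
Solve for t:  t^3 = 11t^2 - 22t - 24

Rearrange: t^3 - 11t^2 + 22t + 24 = 0.
Possible rational roots are divisors of 24. Testing t = 4 gives 0, so (t - 4) is a factor.
Divide: t^3 - 11t^2 + 22t + 24 = (t - 4)(t^2 - 7t - 6).
Apply the quadratic formula to t^2 - 7t - 6 = 0: t = (7 +/- sqrt(73))/2, i.e. t ~= 7.772 or t ~= -0.772.

t = -0.772 or t = 4 or t = 7.772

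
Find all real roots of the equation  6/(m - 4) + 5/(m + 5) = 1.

Multiply both sides by (m - 4)(m + 5):
6(m + 5) + 5(m - 4) = (m - 4)(m + 5).
Expand and collect terms: m^2 - 10m - 30 = 0.
By the quadratic formula, m = (10 +/- sqrt(220)) / 2, so m ~= 12.4162 or m ~= -2.4162.
Neither value makes a denominator zero (m != 4, m != -5), so both are valid.

m = -2.4162 or m = 12.4162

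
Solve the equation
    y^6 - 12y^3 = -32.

Let u = y^3. The equation becomes u^2 - 12u + 32 = 0.
Factor: (u - 8)(u - 4) = 0, so u = 8 or u = 4.
y^3 = 8 gives y = 2.
y^3 = 4 gives y = (4)^(1/3) ~= 1.5874.

y = 1.5874 or y = 2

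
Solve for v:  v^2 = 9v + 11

v = -1.0902 or v = 10.0902

Rearrange to standard form: v^2 - 9v - 11 = 0.
Discriminant: (-9)^2 - 4*1*(-11) = 125.
Quadratic formula: v = (9 +/- sqrt(125)) / 2.
So v = 9/2 + 5*sqrt(5)/2 ~= 10.0902 or v = 9/2 - 5*sqrt(5)/2 ~= -1.0902.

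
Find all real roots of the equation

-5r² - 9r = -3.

Rearrange to standard form: -5r² - 9r + 3 = 0.
Discriminant: (-9)² − 4·(-5)·3 = 141.
Quadratic formula: r = (9 ± √141) / (-10).
So r = -√(141)/10 - 9/10 ≈ -2.0874 or r = -9/10 + √(141)/10 ≈ 0.2874.

r = -2.0874 or r = 0.2874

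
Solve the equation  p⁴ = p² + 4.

Let u = p². The equation becomes u² - u - 4 = 0.
By the quadratic formula, u = 1/2 + √(17)/2 or u = 1/2 - √(17)/2.
p² = 1/2 + √(17)/2 gives p = ±√(1/2 + √(17)/2) ≈ ±1.6005.
p² = 1/2 - √(17)/2 < 0 has no real solution.

p = -1.6005 or p = 1.6005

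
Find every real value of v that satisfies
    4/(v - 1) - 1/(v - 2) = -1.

v = -2.2361 or v = 2.2361

Multiply both sides by (v - 1)(v - 2):
4(v - 2) - (v - 1) = -(v - 1)(v - 2).
Expand and collect terms: -v^2 + 5 = 0.
By the quadratic formula, v = (0 +/- sqrt(20)) / -2, so v ~= -2.2361 or v ~= 2.2361.
Neither value makes a denominator zero (v != 1, v != 2), so both are valid.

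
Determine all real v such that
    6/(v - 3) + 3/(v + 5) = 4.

v = -4.3767 or v = 4.6267

Multiply both sides by (v - 3)(v + 5):
6(v + 5) + 3(v - 3) = 4(v - 3)(v + 5).
Expand and collect terms: 4v^2 - v - 81 = 0.
By the quadratic formula, v = (1 +/- sqrt(1297)) / 8, so v ~= 4.6267 or v ~= -4.3767.
Neither value makes a denominator zero (v != 3, v != -5), so both are valid.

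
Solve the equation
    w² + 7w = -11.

Rearrange to standard form: w² + 7w + 11 = 0.
Discriminant: (7)² − 4·1·11 = 5.
Quadratic formula: w = (-7 ± √5) / 2.
So w = -7/2 + √(5)/2 ≈ -2.382 or w = -7/2 - √(5)/2 ≈ -4.618.

w = -4.618 or w = -2.382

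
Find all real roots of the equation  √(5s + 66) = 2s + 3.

Square both sides: 5s + 66 = (2s + 3)².
Expand and rearrange: 4s² + 7s - 57 = 0.
Solving gives s = 3 or s = -4.75.
Check each candidate in the original equation:
  s = 3: √(81) = 9, while 2s + 3 = 9 — valid.
  s = -4.75: √(42.25) = 6.5, while 2s + 3 = -6.5 — extraneous.

s = 3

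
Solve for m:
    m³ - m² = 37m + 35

Rearrange: m³ - m² - 37m - 35 = 0.
Possible rational roots are divisors of -35. Testing m = -5 gives 0, so (m + 5) is a factor.
Divide: m³ - m² - 37m - 35 = (m + 5)(m² - 6m - 7).
Factor the quadratic: m = 7 or m = -1.

m = -5 or m = -1 or m = 7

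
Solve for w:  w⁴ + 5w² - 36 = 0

w = -2 or w = 2

Let u = w². The equation becomes u² + 5u - 36 = 0.
Factor: (u - 4)(u + 9) = 0, so u = 4 or u = -9.
w² = 4 gives w = ±2.
w² = -9 < 0 has no real solution.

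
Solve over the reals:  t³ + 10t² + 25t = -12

Rearrange: t³ + 10t² + 25t + 12 = 0.
Possible rational roots are divisors of 12. Testing t = -3 gives 0, so (t + 3) is a factor.
Divide: t³ + 10t² + 25t + 12 = (t + 3)(t² + 7t + 4).
Apply the quadratic formula to t² + 7t + 4 = 0: t = (-7 ± √33)/2, i.e. t ≈ -0.6277 or t ≈ -6.3723.

t = -6.3723 or t = -3 or t = -0.6277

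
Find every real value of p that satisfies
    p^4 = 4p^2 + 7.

p = -2.3058 or p = 2.3058

Let u = p^2. The equation becomes u^2 - 4u - 7 = 0.
By the quadratic formula, u = 2 + sqrt(11) or u = 2 - sqrt(11).
p^2 = 2 + sqrt(11) gives p = +/-sqrt(2 + sqrt(11)) ~= +/-2.3058.
p^2 = 2 - sqrt(11) < 0 has no real solution.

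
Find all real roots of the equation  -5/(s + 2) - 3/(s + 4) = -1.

s = -3.3589 or s = 5.3589

Multiply both sides by (s + 2)(s + 4):
-5(s + 4) - 3(s + 2) = -(s + 2)(s + 4).
Expand and collect terms: -s^2 + 2s + 18 = 0.
By the quadratic formula, s = (-2 +/- sqrt(76)) / -2, so s ~= -3.3589 or s ~= 5.3589.
Neither value makes a denominator zero (s != -2, s != -4), so both are valid.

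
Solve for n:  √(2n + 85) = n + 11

n = -2

Square both sides: 2n + 85 = (n + 11)².
Expand and rearrange: n² + 20n + 36 = 0.
Solving gives n = -2 or n = -18.
Check each candidate in the original equation:
  n = -2: √(81) = 9, while n + 11 = 9 — valid.
  n = -18: √(49) = 7, while n + 11 = -7 — extraneous.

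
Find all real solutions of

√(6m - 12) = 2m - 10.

Square both sides: 6m - 12 = (2m - 10)².
Expand and rearrange: 4m² - 46m + 112 = 0.
Solving gives m = 8 or m = 3.5.
Check each candidate in the original equation:
  m = 8: √(36) = 6, while 2m - 10 = 6 — valid.
  m = 3.5: √(9) = 3, while 2m - 10 = -3 — extraneous.

m = 8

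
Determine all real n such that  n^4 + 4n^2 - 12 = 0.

n = -1.4142 or n = 1.4142

Let u = n^2. The equation becomes u^2 + 4u - 12 = 0.
Factor: (u - 2)(u + 6) = 0, so u = 2 or u = -6.
n^2 = 2 gives n = +/-sqrt(2) ~= +/-1.4142.
n^2 = -6 < 0 has no real solution.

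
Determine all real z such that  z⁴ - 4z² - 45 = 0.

Let u = z². The equation becomes u² - 4u - 45 = 0.
Factor: (u + 5)(u - 9) = 0, so u = -5 or u = 9.
z² = -5 < 0 has no real solution.
z² = 9 gives z = ±3.

z = -3 or z = 3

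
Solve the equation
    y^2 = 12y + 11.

y = -0.8557 or y = 12.8557

Rearrange to standard form: y^2 - 12y - 11 = 0.
Discriminant: (-12)^2 - 4*1*(-11) = 188.
Quadratic formula: y = (12 +/- sqrt(188)) / 2.
So y = 6 + sqrt(47) ~= 12.8557 or y = 6 - sqrt(47) ~= -0.8557.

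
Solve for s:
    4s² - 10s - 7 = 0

s = -0.57 or s = 3.07

Discriminant: (-10)² − 4·4·(-7) = 212.
Quadratic formula: s = (10 ± √212) / 8.
So s = 5/4 + √(53)/4 ≈ 3.07 or s = 5/4 - √(53)/4 ≈ -0.57.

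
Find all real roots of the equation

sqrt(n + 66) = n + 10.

n = -2

Square both sides: n + 66 = (n + 10)^2.
Expand and rearrange: n^2 + 19n + 34 = 0.
Solving gives n = -2 or n = -17.
Check each candidate in the original equation:
  n = -2: sqrt(64) = 8, while n + 10 = 8 — valid.
  n = -17: sqrt(49) = 7, while n + 10 = -7 — extraneous.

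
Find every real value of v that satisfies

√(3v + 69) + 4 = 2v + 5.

Isolate the radical: √(3v + 69) = 2v + 1.
Square both sides: 3v + 69 = (2v + 1)².
Expand and rearrange: 4v² + v - 68 = 0.
Solving gives v = 4 or v = -4.25.
Check each candidate in the original equation:
  v = 4: √(81) = 9, while 2v + 1 = 9 — valid.
  v = -4.25: √(56.25) = 7.5, while 2v + 1 = -7.5 — extraneous.

v = 4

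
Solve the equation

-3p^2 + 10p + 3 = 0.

Discriminant: (10)^2 - 4*(-3)*3 = 136.
Quadratic formula: p = (-10 +/- sqrt(136)) / (-6).
So p = 5/3 - sqrt(34)/3 ~= -0.277 or p = 5/3 + sqrt(34)/3 ~= 3.6103.

p = -0.277 or p = 3.6103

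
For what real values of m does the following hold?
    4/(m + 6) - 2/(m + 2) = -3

Multiply both sides by (m + 6)(m + 2):
4(m + 2) - 2(m + 6) = -3(m + 6)(m + 2).
Expand and collect terms: -3m² - 26m - 32 = 0.
By the quadratic formula, m = (26 ± √292) / -6, so m ≈ -7.1813 or m ≈ -1.4853.
Neither value makes a denominator zero (m ≠ -6, m ≠ -2), so both are valid.

m = -7.1813 or m = -1.4853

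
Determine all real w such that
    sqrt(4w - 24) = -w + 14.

Square both sides: 4w - 24 = (-w + 14)^2.
Expand and rearrange: w^2 - 32w + 220 = 0.
Solving gives w = 22 or w = 10.
Check each candidate in the original equation:
  w = 22: sqrt(64) = 8, while -w + 14 = -8 — extraneous.
  w = 10: sqrt(16) = 4, while -w + 14 = 4 — valid.

w = 10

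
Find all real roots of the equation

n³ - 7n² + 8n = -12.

Rearrange: n³ - 7n² + 8n + 12 = 0.
Possible rational roots are divisors of 12. Testing n = 3 gives 0, so (n - 3) is a factor.
Divide: n³ - 7n² + 8n + 12 = (n - 3)(n² - 4n - 4).
Apply the quadratic formula to n² - 4n - 4 = 0: n = (4 ± √32)/2, i.e. n ≈ 4.8284 or n ≈ -0.8284.

n = -0.8284 or n = 3 or n = 4.8284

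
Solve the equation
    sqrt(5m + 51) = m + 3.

m = 6

Square both sides: 5m + 51 = (m + 3)^2.
Expand and rearrange: m^2 + m - 42 = 0.
Solving gives m = 6 or m = -7.
Check each candidate in the original equation:
  m = 6: sqrt(81) = 9, while m + 3 = 9 — valid.
  m = -7: sqrt(16) = 4, while m + 3 = -4 — extraneous.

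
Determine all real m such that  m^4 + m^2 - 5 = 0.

m = -1.3384 or m = 1.3384

Let u = m^2. The equation becomes u^2 + u - 5 = 0.
By the quadratic formula, u = -1/2 + sqrt(21)/2 or u = -sqrt(21)/2 - 1/2.
m^2 = -1/2 + sqrt(21)/2 gives m = +/-sqrt(-1/2 + sqrt(21)/2) ~= +/-1.3384.
m^2 = -sqrt(21)/2 - 1/2 < 0 has no real solution.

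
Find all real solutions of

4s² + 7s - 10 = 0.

Discriminant: (7)² − 4·4·(-10) = 209.
Quadratic formula: s = (-7 ± √209) / 8.
So s = -7/8 + √(209)/8 ≈ 0.9321 or s = -√(209)/8 - 7/8 ≈ -2.6821.

s = -2.6821 or s = 0.9321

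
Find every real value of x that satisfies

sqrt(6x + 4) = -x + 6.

Square both sides: 6x + 4 = (-x + 6)^2.
Expand and rearrange: x^2 - 18x + 32 = 0.
Solving gives x = 16 or x = 2.
Check each candidate in the original equation:
  x = 16: sqrt(100) = 10, while -x + 6 = -10 — extraneous.
  x = 2: sqrt(16) = 4, while -x + 6 = 4 — valid.

x = 2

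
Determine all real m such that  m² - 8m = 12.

Rearrange to standard form: m² - 8m - 12 = 0.
Discriminant: (-8)² − 4·1·(-12) = 112.
Quadratic formula: m = (8 ± √112) / 2.
So m = 4 + 2·√(7) ≈ 9.2915 or m = 4 - 2·√(7) ≈ -1.2915.

m = -1.2915 or m = 9.2915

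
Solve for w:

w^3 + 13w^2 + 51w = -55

Rearrange: w^3 + 13w^2 + 51w + 55 = 0.
Possible rational roots are divisors of 55. Testing w = -5 gives 0, so (w + 5) is a factor.
Divide: w^3 + 13w^2 + 51w + 55 = (w + 5)(w^2 + 8w + 11).
Apply the quadratic formula to w^2 + 8w + 11 = 0: w = (-8 +/- sqrt(20))/2, i.e. w ~= -1.7639 or w ~= -6.2361.

w = -6.2361 or w = -5 or w = -1.7639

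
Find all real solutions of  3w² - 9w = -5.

w = 0.7362 or w = 2.2638

Rearrange to standard form: 3w² - 9w + 5 = 0.
Discriminant: (-9)² − 4·3·5 = 21.
Quadratic formula: w = (9 ± √21) / 6.
So w = √(21)/6 + 3/2 ≈ 2.2638 or w = 3/2 - √(21)/6 ≈ 0.7362.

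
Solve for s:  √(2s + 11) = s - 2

Square both sides: 2s + 11 = (s - 2)².
Expand and rearrange: s² - 6s - 7 = 0.
Solving gives s = 7 or s = -1.
Check each candidate in the original equation:
  s = 7: √(25) = 5, while s - 2 = 5 — valid.
  s = -1: √(9) = 3, while s - 2 = -3 — extraneous.

s = 7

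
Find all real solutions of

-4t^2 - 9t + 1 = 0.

Discriminant: (-9)^2 - 4*(-4)*1 = 97.
Quadratic formula: t = (9 +/- sqrt(97)) / (-8).
So t = -sqrt(97)/8 - 9/8 ~= -2.3561 or t = -9/8 + sqrt(97)/8 ~= 0.1061.

t = -2.3561 or t = 0.1061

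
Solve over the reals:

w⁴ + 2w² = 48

Let u = w². The equation becomes u² + 2u - 48 = 0.
Factor: (u + 8)(u - 6) = 0, so u = -8 or u = 6.
w² = -8 < 0 has no real solution.
w² = 6 gives w = ±√(6) ≈ ±2.4495.

w = -2.4495 or w = 2.4495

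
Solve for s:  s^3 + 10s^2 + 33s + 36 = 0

Possible rational roots are divisors of 36. Testing s = -4 gives 0, so (s + 4) is a factor.
Divide: s^3 + 10s^2 + 33s + 36 = (s + 4)(s^2 + 6s + 9).
The quadratic has the repeated root s = -3.

s = -4 or s = -3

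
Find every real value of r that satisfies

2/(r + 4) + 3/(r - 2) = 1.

Multiply both sides by (r + 4)(r - 2):
2(r - 2) + 3(r + 4) = (r + 4)(r - 2).
Expand and collect terms: r^2 - 3r - 16 = 0.
By the quadratic formula, r = (3 +/- sqrt(73)) / 2, so r ~= 5.772 or r ~= -2.772.
Neither value makes a denominator zero (r != -4, r != 2), so both are valid.

r = -2.772 or r = 5.772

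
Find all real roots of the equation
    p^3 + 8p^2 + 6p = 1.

p = -7.1401 or p = -1 or p = 0.1401

Rearrange: p^3 + 8p^2 + 6p - 1 = 0.
Possible rational roots are divisors of -1. Testing p = -1 gives 0, so (p + 1) is a factor.
Divide: p^3 + 8p^2 + 6p - 1 = (p + 1)(p^2 + 7p - 1).
Apply the quadratic formula to p^2 + 7p - 1 = 0: p = (-7 +/- sqrt(53))/2, i.e. p ~= 0.1401 or p ~= -7.1401.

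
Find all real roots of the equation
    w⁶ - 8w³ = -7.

w = 1 or w = 1.9129

Let u = w³. The equation becomes u² - 8u + 7 = 0.
Factor: (u - 1)(u - 7) = 0, so u = 1 or u = 7.
w³ = 1 gives w = 1.
w³ = 7 gives w = ∛(7) ≈ 1.9129.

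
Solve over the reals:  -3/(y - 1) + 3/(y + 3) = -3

y = -3.8284 or y = 1.8284

Multiply both sides by (y - 1)(y + 3):
-3(y + 3) + 3(y - 1) = -3(y - 1)(y + 3).
Expand and collect terms: -3y² - 6y + 21 = 0.
By the quadratic formula, y = (6 ± √288) / -6, so y ≈ -3.8284 or y ≈ 1.8284.
Neither value makes a denominator zero (y ≠ 1, y ≠ -3), so both are valid.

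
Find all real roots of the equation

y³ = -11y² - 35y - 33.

Rearrange: y³ + 11y² + 35y + 33 = 0.
Possible rational roots are divisors of 33. Testing y = -3 gives 0, so (y + 3) is a factor.
Divide: y³ + 11y² + 35y + 33 = (y + 3)(y² + 8y + 11).
Apply the quadratic formula to y² + 8y + 11 = 0: y = (-8 ± √20)/2, i.e. y ≈ -1.7639 or y ≈ -6.2361.

y = -6.2361 or y = -3 or y = -1.7639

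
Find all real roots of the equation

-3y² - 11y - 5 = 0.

y = -3.135 or y = -0.5316

Discriminant: (-11)² − 4·(-3)·(-5) = 61.
Quadratic formula: y = (11 ± √61) / (-6).
So y = -11/6 - √(61)/6 ≈ -3.135 or y = -11/6 + √(61)/6 ≈ -0.5316.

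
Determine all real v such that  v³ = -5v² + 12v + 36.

v = -6 or v = -2 or v = 3

Rearrange: v³ + 5v² - 12v - 36 = 0.
Possible rational roots are divisors of -36. Testing v = 3 gives 0, so (v - 3) is a factor.
Divide: v³ + 5v² - 12v - 36 = (v - 3)(v² + 8v + 12).
Factor the quadratic: v = -2 or v = -6.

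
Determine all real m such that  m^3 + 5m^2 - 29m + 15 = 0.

m = -8.5826 or m = 0.5826 or m = 3

Possible rational roots are divisors of 15. Testing m = 3 gives 0, so (m - 3) is a factor.
Divide: m^3 + 5m^2 - 29m + 15 = (m - 3)(m^2 + 8m - 5).
Apply the quadratic formula to m^2 + 8m - 5 = 0: m = (-8 +/- sqrt(84))/2, i.e. m ~= 0.5826 or m ~= -8.5826.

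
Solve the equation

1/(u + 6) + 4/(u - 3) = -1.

Multiply both sides by (u + 6)(u - 3):
(u - 3) + 4(u + 6) = -(u + 6)(u - 3).
Expand and collect terms: -u² - 8u - 3 = 0.
By the quadratic formula, u = (8 ± √52) / -2, so u ≈ -7.6056 or u ≈ -0.3944.
Neither value makes a denominator zero (u ≠ -6, u ≠ 3), so both are valid.

u = -7.6056 or u = -0.3944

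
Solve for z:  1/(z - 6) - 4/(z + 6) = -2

Multiply both sides by (z - 6)(z + 6):
(z + 6) - 4(z - 6) = -2(z - 6)(z + 6).
Expand and collect terms: -2z² + 3z + 42 = 0.
By the quadratic formula, z = (-3 ± √345) / -4, so z ≈ -3.8935 or z ≈ 5.3935.
Neither value makes a denominator zero (z ≠ 6, z ≠ -6), so both are valid.

z = -3.8935 or z = 5.3935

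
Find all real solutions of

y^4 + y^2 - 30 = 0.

y = -2.2361 or y = 2.2361

Let u = y^2. The equation becomes u^2 + u - 30 = 0.
Factor: (u + 6)(u - 5) = 0, so u = -6 or u = 5.
y^2 = -6 < 0 has no real solution.
y^2 = 5 gives y = +/-sqrt(5) ~= +/-2.2361.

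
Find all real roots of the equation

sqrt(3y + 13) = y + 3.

Square both sides: 3y + 13 = (y + 3)^2.
Expand and rearrange: y^2 + 3y - 4 = 0.
Solving gives y = 1 or y = -4.
Check each candidate in the original equation:
  y = 1: sqrt(16) = 4, while y + 3 = 4 — valid.
  y = -4: sqrt(1) = 1, while y + 3 = -1 — extraneous.

y = 1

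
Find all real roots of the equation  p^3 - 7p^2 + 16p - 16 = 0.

p = 4

Possible rational roots are divisors of -16. Testing p = 4 gives 0, so (p - 4) is a factor.
Divide: p^3 - 7p^2 + 16p - 16 = (p - 4)(p^2 - 3p + 4).
The quadratic p^2 - 3p + 4 has discriminant -7 < 0, so no further real roots.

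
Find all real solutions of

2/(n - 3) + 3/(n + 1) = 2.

Multiply both sides by (n - 3)(n + 1):
2(n + 1) + 3(n - 3) = 2(n - 3)(n + 1).
Expand and collect terms: 2n^2 - 9n + 1 = 0.
By the quadratic formula, n = (9 +/- sqrt(73)) / 4, so n ~= 4.386 or n ~= 0.114.
Neither value makes a denominator zero (n != 3, n != -1), so both are valid.

n = 0.114 or n = 4.386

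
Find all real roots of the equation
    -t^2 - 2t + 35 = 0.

t = -7 or t = 5

Factor: -1(t - 5)(t + 7) = 0.
So t = 5 or t = -7.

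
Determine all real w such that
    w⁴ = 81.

w = -3 or w = 3

Let u = w². The equation becomes u² - 81 = 0.
Factor: (u + 9)(u - 9) = 0, so u = -9 or u = 9.
w² = -9 < 0 has no real solution.
w² = 9 gives w = ±3.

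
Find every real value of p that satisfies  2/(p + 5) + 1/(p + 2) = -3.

Multiply both sides by (p + 5)(p + 2):
2(p + 2) + (p + 5) = -3(p + 5)(p + 2).
Expand and collect terms: -3p^2 - 24p - 39 = 0.
By the quadratic formula, p = (24 +/- sqrt(108)) / -6, so p ~= -5.7321 or p ~= -2.2679.
Neither value makes a denominator zero (p != -5, p != -2), so both are valid.

p = -5.7321 or p = -2.2679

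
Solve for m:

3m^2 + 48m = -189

Bring every term to one side: 3m^2 + 48m + 189 = 0.
Factor: 3(m + 7)(m + 9) = 0.
So m = -7 or m = -9.

m = -9 or m = -7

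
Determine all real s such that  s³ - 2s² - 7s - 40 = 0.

Possible rational roots are divisors of -40. Testing s = 5 gives 0, so (s - 5) is a factor.
Divide: s³ - 2s² - 7s - 40 = (s - 5)(s² + 3s + 8).
The quadratic s² + 3s + 8 has discriminant -23 < 0, so no further real roots.

s = 5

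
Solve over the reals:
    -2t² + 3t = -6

Rearrange to standard form: -2t² + 3t + 6 = 0.
Discriminant: (3)² − 4·(-2)·6 = 57.
Quadratic formula: t = (-3 ± √57) / (-4).
So t = 3/4 - √(57)/4 ≈ -1.1375 or t = 3/4 + √(57)/4 ≈ 2.6375.

t = -1.1375 or t = 2.6375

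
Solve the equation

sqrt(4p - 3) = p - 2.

p = 7

Square both sides: 4p - 3 = (p - 2)^2.
Expand and rearrange: p^2 - 8p + 7 = 0.
Solving gives p = 7 or p = 1.
Check each candidate in the original equation:
  p = 7: sqrt(25) = 5, while p - 2 = 5 — valid.
  p = 1: sqrt(1) = 1, while p - 2 = -1 — extraneous.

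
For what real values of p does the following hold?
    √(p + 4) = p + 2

Square both sides: p + 4 = (p + 2)².
Expand and rearrange: p² + 3p = 0.
Solving gives p = 0 or p = -3.
Check each candidate in the original equation:
  p = 0: √(4) = 2, while p + 2 = 2 — valid.
  p = -3: √(1) = 1, while p + 2 = -1 — extraneous.

p = 0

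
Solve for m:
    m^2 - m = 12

Bring every term to one side: m^2 - m - 12 = 0.
Factor: (m - 4)(m + 3) = 0.
So m = 4 or m = -3.

m = -3 or m = 4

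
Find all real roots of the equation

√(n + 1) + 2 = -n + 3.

n = 0

Isolate the radical: √(n + 1) = -n + 1.
Square both sides: n + 1 = (-n + 1)².
Expand and rearrange: n² - 3n = 0.
Solving gives n = 3 or n = 0.
Check each candidate in the original equation:
  n = 3: √(4) = 2, while -n + 1 = -2 — extraneous.
  n = 0: √(1) = 1, while -n + 1 = 1 — valid.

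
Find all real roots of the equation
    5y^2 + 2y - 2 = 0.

Discriminant: (2)^2 - 4*5*(-2) = 44.
Quadratic formula: y = (-2 +/- sqrt(44)) / 10.
So y = -1/5 + sqrt(11)/5 ~= 0.4633 or y = -sqrt(11)/5 - 1/5 ~= -0.8633.

y = -0.8633 or y = 0.4633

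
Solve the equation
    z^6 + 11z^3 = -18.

Let u = z^3. The equation becomes u^2 + 11u + 18 = 0.
Factor: (u + 9)(u + 2) = 0, so u = -9 or u = -2.
z^3 = -9 gives z = -(9)^(1/3) ~= -2.0801.
z^3 = -2 gives z = -(2)^(1/3) ~= -1.2599.

z = -2.0801 or z = -1.2599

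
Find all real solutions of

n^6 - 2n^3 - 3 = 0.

Let u = n^3. The equation becomes u^2 - 2u - 3 = 0.
Factor: (u - 3)(u + 1) = 0, so u = 3 or u = -1.
n^3 = 3 gives n = (3)^(1/3) ~= 1.4422.
n^3 = -1 gives n = -1.

n = -1 or n = 1.4422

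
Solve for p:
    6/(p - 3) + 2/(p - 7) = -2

p = -0.4641 or p = 6.4641

Multiply both sides by (p - 3)(p - 7):
6(p - 7) + 2(p - 3) = -2(p - 3)(p - 7).
Expand and collect terms: -2p^2 + 12p + 6 = 0.
By the quadratic formula, p = (-12 +/- sqrt(192)) / -4, so p ~= -0.4641 or p ~= 6.4641.
Neither value makes a denominator zero (p != 3, p != 7), so both are valid.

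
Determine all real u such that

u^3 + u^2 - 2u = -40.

u = -4

Rearrange: u^3 + u^2 - 2u + 40 = 0.
Possible rational roots are divisors of 40. Testing u = -4 gives 0, so (u + 4) is a factor.
Divide: u^3 + u^2 - 2u + 40 = (u + 4)(u^2 - 3u + 10).
The quadratic u^2 - 3u + 10 has discriminant -31 < 0, so no further real roots.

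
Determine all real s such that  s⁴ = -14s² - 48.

Let u = s². The equation becomes u² + 14u + 48 = 0.
Factor: (u + 6)(u + 8) = 0, so u = -6 or u = -8.
s² = -6 < 0 has no real solution.
s² = -8 < 0 has no real solution.

No real solutions.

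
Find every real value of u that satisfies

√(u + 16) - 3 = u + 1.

Isolate the radical: √(u + 16) = u + 4.
Square both sides: u + 16 = (u + 4)².
Expand and rearrange: u² + 7u = 0.
Solving gives u = 0 or u = -7.
Check each candidate in the original equation:
  u = 0: √(16) = 4, while u + 4 = 4 — valid.
  u = -7: √(9) = 3, while u + 4 = -3 — extraneous.

u = 0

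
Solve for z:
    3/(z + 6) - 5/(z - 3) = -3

z = -6.8553 or z = 4.522

Multiply both sides by (z + 6)(z - 3):
3(z - 3) - 5(z + 6) = -3(z + 6)(z - 3).
Expand and collect terms: -3z² - 7z + 93 = 0.
By the quadratic formula, z = (7 ± √1165) / -6, so z ≈ -6.8553 or z ≈ 4.522.
Neither value makes a denominator zero (z ≠ -6, z ≠ 3), so both are valid.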